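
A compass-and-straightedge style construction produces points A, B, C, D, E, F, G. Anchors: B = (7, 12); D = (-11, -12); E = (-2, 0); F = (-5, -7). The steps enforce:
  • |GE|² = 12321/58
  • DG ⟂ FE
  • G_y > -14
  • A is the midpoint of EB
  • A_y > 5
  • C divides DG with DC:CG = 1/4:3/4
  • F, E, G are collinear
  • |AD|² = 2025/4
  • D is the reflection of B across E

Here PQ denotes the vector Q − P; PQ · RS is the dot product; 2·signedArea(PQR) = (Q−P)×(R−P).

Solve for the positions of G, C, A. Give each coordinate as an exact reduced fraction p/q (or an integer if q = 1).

A = (5/2, 6)
C = (-2363/232, -2865/232)
G = (-449/58, -777/58)

1. G_x = -449/58  [F, E, G are collinear ∩ DG ⟂ FE]
2. G_y = -777/58  [F, E, G are collinear ∩ DG ⟂ FE]
   → G = (-449/58, -777/58)
3. C_x = -2363/232  [C divides DG with DC:CG = 1/4:3/4]
4. C_y = -2865/232  [C divides DG with DC:CG = 1/4:3/4]
   → C = (-2363/232, -2865/232)
5. A_x = 5/2  [A is the midpoint of EB]
6. A_y = 6  [A is the midpoint of EB]
   → A = (5/2, 6)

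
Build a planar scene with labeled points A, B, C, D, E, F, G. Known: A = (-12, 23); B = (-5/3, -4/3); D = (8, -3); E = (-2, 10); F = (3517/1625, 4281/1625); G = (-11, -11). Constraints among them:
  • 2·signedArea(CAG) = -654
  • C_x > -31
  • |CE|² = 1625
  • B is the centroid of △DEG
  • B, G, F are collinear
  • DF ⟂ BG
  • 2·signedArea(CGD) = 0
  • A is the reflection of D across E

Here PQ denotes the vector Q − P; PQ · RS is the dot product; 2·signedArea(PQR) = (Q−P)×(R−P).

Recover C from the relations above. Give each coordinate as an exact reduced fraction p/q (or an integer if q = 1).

1. C_x = -30  [2·signedArea(CGD) = 0 ∩ 2·signedArea(CAG) = -654]
2. C_y = -19  [2·signedArea(CGD) = 0 ∩ 2·signedArea(CAG) = -654]
   → C = (-30, -19)

C = (-30, -19)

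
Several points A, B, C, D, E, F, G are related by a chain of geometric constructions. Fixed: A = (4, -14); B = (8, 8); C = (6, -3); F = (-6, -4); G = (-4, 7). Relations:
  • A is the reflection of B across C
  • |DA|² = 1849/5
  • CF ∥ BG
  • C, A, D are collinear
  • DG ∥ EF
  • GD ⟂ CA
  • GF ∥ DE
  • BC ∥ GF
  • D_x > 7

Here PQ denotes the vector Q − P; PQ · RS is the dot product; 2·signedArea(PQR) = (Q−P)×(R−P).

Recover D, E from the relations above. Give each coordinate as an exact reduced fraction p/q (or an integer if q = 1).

1. D_x = 186/25  [C, A, D are collinear ∩ GD ⟂ CA]
2. D_y = 123/25  [C, A, D are collinear ∩ GD ⟂ CA]
   → D = (186/25, 123/25)
3. E_x = 136/25  [DG ∥ EF ∩ GF ∥ DE]
4. E_y = -152/25  [DG ∥ EF ∩ GF ∥ DE]
   → E = (136/25, -152/25)

D = (186/25, 123/25)
E = (136/25, -152/25)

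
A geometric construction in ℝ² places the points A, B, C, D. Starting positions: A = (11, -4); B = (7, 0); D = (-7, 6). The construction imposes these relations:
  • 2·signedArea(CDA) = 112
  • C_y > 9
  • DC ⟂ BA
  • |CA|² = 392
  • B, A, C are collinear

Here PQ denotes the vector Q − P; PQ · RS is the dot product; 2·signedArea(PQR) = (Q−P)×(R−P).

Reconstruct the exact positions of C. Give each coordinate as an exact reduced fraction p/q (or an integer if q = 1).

C = (-3, 10)

1. C_x = -3  [B, A, C are collinear ∩ DC ⟂ BA]
2. C_y = 10  [B, A, C are collinear ∩ DC ⟂ BA]
   → C = (-3, 10)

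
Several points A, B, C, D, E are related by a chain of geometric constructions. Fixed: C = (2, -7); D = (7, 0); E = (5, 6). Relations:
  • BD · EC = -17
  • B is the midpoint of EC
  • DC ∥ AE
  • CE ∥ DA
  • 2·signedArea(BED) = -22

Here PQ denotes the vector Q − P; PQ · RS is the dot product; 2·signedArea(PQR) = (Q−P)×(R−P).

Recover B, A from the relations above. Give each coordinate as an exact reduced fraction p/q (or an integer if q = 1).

1. B_x = 7/2  [B is the midpoint of EC]
2. B_y = -1/2  [B is the midpoint of EC]
   → B = (7/2, -1/2)
3. A_x = 10  [DC ∥ AE ∩ CE ∥ DA]
4. A_y = 13  [DC ∥ AE ∩ CE ∥ DA]
   → A = (10, 13)

A = (10, 13)
B = (7/2, -1/2)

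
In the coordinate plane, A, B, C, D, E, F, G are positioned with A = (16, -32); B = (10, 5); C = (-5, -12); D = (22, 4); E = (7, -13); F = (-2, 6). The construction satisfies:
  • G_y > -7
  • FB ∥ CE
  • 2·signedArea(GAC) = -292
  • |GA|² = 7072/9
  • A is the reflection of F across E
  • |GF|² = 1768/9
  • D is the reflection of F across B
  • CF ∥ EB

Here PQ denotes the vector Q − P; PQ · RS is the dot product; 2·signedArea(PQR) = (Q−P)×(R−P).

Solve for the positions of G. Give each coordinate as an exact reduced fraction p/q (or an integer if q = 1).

1. G_x = 4  [line -20·x + -21·y + -60 = 0 ∩ |GA|² = 7072/9]
2. G_y = -20/3  [line -20·x + -21·y + -60 = 0 ∩ |GA|² = 7072/9]
   → G = (4, -20/3)

G = (4, -20/3)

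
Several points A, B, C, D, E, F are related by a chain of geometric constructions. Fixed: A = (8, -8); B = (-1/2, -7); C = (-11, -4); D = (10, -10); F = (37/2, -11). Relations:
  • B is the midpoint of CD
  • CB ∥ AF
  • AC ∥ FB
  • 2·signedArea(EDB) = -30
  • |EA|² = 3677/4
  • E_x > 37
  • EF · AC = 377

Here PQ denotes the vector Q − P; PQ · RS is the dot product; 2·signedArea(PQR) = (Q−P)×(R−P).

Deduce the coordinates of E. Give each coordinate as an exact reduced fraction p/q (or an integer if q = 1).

E = (75/2, -15)

1. E_x = 75/2  [2·signedArea(EDB) = -30 ∩ EF · AC = 377]
2. E_y = -15  [2·signedArea(EDB) = -30 ∩ EF · AC = 377]
   → E = (75/2, -15)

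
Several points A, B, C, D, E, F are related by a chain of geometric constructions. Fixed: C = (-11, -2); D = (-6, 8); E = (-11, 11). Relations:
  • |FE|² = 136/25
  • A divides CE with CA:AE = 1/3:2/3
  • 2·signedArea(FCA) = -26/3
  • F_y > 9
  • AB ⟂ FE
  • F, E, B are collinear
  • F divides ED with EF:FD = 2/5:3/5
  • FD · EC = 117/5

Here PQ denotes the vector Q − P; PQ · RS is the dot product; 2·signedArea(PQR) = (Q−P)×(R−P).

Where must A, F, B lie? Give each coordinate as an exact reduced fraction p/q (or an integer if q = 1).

1. A_x = -11  [A divides CE with CA:AE = 1/3:2/3]
2. A_y = 7/3  [A divides CE with CA:AE = 1/3:2/3]
   → A = (-11, 7/3)
3. F_x = -9  [F divides ED with EF:FD = 2/5:3/5]
4. F_y = 49/5  [F divides ED with EF:FD = 2/5:3/5]
   → F = (-9, 49/5)
5. B_x = -122/17  [F, E, B are collinear ∩ AB ⟂ FE]
6. B_y = 148/17  [F, E, B are collinear ∩ AB ⟂ FE]
   → B = (-122/17, 148/17)

A = (-11, 7/3)
B = (-122/17, 148/17)
F = (-9, 49/5)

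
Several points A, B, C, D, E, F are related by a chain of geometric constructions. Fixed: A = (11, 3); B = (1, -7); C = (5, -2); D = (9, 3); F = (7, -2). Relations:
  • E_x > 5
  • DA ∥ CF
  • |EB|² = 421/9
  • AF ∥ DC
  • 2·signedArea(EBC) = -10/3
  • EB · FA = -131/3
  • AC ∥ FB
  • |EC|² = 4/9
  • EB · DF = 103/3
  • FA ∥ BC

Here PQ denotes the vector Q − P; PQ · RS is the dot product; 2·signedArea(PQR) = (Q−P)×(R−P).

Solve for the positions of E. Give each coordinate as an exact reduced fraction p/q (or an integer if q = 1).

E = (17/3, -2)

1. E_x = 17/3  [2·signedArea(EBC) = -10/3 ∩ EB · DF = 103/3]
2. E_y = -2  [2·signedArea(EBC) = -10/3 ∩ EB · DF = 103/3]
   → E = (17/3, -2)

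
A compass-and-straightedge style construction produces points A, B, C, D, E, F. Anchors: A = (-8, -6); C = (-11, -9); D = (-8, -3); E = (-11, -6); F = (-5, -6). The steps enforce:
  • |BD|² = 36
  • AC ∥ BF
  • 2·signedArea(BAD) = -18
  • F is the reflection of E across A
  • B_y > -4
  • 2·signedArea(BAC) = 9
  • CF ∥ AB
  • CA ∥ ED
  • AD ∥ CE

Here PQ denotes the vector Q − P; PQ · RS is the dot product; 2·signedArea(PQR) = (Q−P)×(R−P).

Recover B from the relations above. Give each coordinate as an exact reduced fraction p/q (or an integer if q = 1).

B = (-2, -3)

1. B_x = -2  [AC ∥ BF ∩ CF ∥ AB]
2. B_y = -3  [AC ∥ BF ∩ CF ∥ AB]
   → B = (-2, -3)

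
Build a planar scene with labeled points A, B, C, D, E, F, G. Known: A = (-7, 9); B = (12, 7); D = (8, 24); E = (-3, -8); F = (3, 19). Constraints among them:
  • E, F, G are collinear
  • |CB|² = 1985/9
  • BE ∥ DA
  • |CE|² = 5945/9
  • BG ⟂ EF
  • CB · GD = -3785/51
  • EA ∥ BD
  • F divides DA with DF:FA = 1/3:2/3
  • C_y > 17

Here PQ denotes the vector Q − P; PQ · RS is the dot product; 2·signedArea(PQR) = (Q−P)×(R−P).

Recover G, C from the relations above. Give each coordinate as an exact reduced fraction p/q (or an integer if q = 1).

C = (4/3, 52/3)
G = (15/17, 161/17)

1. G_x = 15/17  [E, F, G are collinear ∩ BG ⟂ EF]
2. G_y = 161/17  [E, F, G are collinear ∩ BG ⟂ EF]
   → G = (15/17, 161/17)
3. C_x = 4/3  [line -121/17·x + -247/17·y + 784/3 = 0 ∩ |CB|² = 1985/9]
4. C_y = 52/3  [line -121/17·x + -247/17·y + 784/3 = 0 ∩ |CB|² = 1985/9]
   → C = (4/3, 52/3)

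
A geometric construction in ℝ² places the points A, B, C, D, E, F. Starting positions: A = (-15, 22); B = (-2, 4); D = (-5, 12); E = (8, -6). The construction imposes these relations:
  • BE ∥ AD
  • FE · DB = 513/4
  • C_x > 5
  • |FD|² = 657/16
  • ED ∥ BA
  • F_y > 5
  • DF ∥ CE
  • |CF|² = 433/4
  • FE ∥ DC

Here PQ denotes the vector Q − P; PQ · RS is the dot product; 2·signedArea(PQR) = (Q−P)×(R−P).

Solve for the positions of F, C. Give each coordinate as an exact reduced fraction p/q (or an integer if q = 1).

1. F_x = -11/4  [line -3·x + 8·y + -225/4 = 0 ∩ |FD|² = 657/16]
2. F_y = 6  [line -3·x + 8·y + -225/4 = 0 ∩ |FD|² = 657/16]
   → F = (-11/4, 6)
3. C_x = 23/4  [DF ∥ CE ∩ FE ∥ DC]
4. C_y = 0  [DF ∥ CE ∩ FE ∥ DC]
   → C = (23/4, 0)

C = (23/4, 0)
F = (-11/4, 6)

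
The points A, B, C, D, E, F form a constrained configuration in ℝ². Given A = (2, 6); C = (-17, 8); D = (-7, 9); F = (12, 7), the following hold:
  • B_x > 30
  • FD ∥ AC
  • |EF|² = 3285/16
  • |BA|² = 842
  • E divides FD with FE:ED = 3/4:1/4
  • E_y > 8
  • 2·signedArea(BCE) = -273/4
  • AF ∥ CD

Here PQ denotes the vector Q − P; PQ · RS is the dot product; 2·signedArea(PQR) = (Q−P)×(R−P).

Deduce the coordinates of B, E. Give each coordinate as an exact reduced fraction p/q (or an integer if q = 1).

B = (31, 5)
E = (-9/4, 17/2)

1. E_x = -9/4  [E divides FD with FE:ED = 3/4:1/4]
2. E_y = 17/2  [E divides FD with FE:ED = 3/4:1/4]
   → E = (-9/4, 17/2)
3. B_x = 31  [line -1/2·x + 59/4·y + -233/4 = 0 ∩ |BA|² = 842]
4. B_y = 5  [line -1/2·x + 59/4·y + -233/4 = 0 ∩ |BA|² = 842]
   → B = (31, 5)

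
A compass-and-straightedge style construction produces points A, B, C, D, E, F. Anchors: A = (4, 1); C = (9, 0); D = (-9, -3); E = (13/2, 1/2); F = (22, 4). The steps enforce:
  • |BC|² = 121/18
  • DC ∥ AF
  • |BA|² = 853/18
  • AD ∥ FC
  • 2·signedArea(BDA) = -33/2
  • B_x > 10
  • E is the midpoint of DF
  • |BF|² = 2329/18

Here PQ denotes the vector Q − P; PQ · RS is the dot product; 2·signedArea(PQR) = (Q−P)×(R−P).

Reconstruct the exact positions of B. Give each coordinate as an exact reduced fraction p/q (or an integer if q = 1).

1. B_x = 65/6  [line -4·x + 13·y + 39/2 = 0 ∩ |BA|² = 853/18]
2. B_y = 11/6  [line -4·x + 13·y + 39/2 = 0 ∩ |BA|² = 853/18]
   → B = (65/6, 11/6)

B = (65/6, 11/6)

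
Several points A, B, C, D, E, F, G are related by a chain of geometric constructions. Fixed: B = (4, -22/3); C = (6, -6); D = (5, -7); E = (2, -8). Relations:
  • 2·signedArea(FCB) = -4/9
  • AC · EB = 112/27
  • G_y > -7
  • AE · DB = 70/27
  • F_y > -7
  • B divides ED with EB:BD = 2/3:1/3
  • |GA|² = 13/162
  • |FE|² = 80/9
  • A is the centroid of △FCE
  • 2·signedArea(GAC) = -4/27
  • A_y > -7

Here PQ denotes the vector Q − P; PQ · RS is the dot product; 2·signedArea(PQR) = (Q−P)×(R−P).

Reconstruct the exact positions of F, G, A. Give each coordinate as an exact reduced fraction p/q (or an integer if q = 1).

A = (38/9, -62/9)
F = (14/3, -20/3)
G = (9/2, -41/6)

1. F_x = 14/3  [line 4/3·x + -2·y + -176/9 = 0 ∩ |FE|² = 80/9]
2. F_y = -20/3  [line 4/3·x + -2·y + -176/9 = 0 ∩ |FE|² = 80/9]
   → F = (14/3, -20/3)
3. A_x = 38/9  [A is the centroid of △FCE]
4. A_y = -62/9  [A is the centroid of △FCE]
   → A = (38/9, -62/9)
5. G_x = 9/2  [line -8/9·x + 16/9·y + 436/27 = 0 ∩ |GA|² = 13/162]
6. G_y = -41/6  [line -8/9·x + 16/9·y + 436/27 = 0 ∩ |GA|² = 13/162]
   → G = (9/2, -41/6)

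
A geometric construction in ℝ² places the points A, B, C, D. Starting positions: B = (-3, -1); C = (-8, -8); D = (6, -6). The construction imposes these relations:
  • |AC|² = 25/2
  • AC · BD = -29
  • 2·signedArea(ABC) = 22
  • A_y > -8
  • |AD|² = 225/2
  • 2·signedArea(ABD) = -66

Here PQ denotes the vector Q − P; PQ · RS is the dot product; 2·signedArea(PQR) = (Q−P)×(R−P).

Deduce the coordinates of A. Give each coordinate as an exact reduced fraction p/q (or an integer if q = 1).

1. A_x = -9/2  [2·signedArea(ABC) = 22 ∩ 2·signedArea(ABD) = -66]
2. A_y = -15/2  [2·signedArea(ABC) = 22 ∩ 2·signedArea(ABD) = -66]
   → A = (-9/2, -15/2)

A = (-9/2, -15/2)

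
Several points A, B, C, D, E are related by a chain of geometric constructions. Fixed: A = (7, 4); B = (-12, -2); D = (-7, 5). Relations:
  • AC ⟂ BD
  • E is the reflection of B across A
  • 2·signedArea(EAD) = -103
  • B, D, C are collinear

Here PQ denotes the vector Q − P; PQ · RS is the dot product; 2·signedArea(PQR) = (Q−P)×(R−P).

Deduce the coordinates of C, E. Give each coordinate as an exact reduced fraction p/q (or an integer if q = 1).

1. C_x = -203/74  [B, D, C are collinear ∩ AC ⟂ BD]
2. C_y = 811/74  [B, D, C are collinear ∩ AC ⟂ BD]
   → C = (-203/74, 811/74)
3. E_x = 26  [E is the reflection of B across A]
4. E_y = 10  [E is the reflection of B across A]
   → E = (26, 10)

C = (-203/74, 811/74)
E = (26, 10)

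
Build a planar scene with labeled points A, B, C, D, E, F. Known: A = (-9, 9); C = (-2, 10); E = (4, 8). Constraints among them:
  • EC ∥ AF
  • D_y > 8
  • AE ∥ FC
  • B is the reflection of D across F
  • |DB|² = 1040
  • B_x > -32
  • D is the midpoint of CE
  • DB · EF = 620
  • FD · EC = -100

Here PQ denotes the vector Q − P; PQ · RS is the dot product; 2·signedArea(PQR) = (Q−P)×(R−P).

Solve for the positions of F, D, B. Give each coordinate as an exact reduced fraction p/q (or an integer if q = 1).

1. F_x = -15  [AE ∥ FC ∩ EC ∥ AF]
2. F_y = 11  [AE ∥ FC ∩ EC ∥ AF]
   → F = (-15, 11)
3. D_x = 1  [D is the midpoint of CE]
4. D_y = 9  [D is the midpoint of CE]
   → D = (1, 9)
5. B_x = -31  [B is the reflection of D across F]
6. B_y = 13  [B is the reflection of D across F]
   → B = (-31, 13)

B = (-31, 13)
D = (1, 9)
F = (-15, 11)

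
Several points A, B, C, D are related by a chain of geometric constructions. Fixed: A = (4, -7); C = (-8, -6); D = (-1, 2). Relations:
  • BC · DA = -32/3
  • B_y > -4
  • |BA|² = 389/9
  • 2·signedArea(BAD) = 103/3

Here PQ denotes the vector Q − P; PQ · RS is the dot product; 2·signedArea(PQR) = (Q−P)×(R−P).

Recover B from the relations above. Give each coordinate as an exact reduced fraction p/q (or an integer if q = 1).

1. B_x = -5/3  [2·signedArea(BAD) = 103/3 ∩ BC · DA = -32/3]
2. B_y = -11/3  [2·signedArea(BAD) = 103/3 ∩ BC · DA = -32/3]
   → B = (-5/3, -11/3)

B = (-5/3, -11/3)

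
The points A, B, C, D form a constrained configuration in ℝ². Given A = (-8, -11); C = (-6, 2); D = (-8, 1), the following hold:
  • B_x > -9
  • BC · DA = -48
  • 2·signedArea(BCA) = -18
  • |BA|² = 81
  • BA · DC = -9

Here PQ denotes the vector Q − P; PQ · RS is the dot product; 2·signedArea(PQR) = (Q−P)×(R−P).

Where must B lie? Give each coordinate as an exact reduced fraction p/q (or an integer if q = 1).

B = (-8, -2)

1. B_x = -8  [BC · DA = -48 ∩ 2·signedArea(BCA) = -18]
2. B_y = -2  [BC · DA = -48 ∩ 2·signedArea(BCA) = -18]
   → B = (-8, -2)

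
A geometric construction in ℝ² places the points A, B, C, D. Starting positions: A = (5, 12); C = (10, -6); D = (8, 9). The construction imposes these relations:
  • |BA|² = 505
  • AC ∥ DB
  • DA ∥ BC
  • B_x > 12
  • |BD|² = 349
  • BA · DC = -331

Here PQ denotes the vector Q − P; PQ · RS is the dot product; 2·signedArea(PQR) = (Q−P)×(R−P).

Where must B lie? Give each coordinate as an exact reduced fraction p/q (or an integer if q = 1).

1. B_x = 13  [DA ∥ BC ∩ AC ∥ DB]
2. B_y = -9  [DA ∥ BC ∩ AC ∥ DB]
   → B = (13, -9)

B = (13, -9)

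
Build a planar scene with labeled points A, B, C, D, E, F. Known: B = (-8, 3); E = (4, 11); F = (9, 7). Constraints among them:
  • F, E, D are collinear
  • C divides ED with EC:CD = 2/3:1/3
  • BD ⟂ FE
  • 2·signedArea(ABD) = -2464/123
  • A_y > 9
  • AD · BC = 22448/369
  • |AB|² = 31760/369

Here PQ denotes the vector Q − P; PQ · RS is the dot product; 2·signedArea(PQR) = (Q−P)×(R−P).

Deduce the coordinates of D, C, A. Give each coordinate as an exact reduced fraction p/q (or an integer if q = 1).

1. D_x = 24/41  [F, E, D are collinear ∩ BD ⟂ FE]
2. D_y = 563/41  [F, E, D are collinear ∩ BD ⟂ FE]
   → D = (24/41, 563/41)
3. C_x = 212/123  [C divides ED with EC:CD = 2/3:1/3]
4. C_y = 1577/123  [C divides ED with EC:CD = 2/3:1/3]
   → C = (212/123, 1577/123)
5. A_x = -140/123  [AD · BC = 22448/369 ∩ 2·signedArea(ABD) = -2464/123]
6. A_y = 379/41  [AD · BC = 22448/369 ∩ 2·signedArea(ABD) = -2464/123]
   → A = (-140/123, 379/41)

A = (-140/123, 379/41)
C = (212/123, 1577/123)
D = (24/41, 563/41)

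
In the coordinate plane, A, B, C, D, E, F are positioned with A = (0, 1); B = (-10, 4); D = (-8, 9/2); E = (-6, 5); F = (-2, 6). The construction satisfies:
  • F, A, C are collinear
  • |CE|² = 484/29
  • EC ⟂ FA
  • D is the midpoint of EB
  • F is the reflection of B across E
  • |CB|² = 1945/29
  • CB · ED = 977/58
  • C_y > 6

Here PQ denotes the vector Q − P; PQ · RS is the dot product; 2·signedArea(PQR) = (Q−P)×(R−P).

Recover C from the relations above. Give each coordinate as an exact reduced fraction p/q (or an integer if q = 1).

C = (-64/29, 189/29)

1. C_x = -64/29  [F, A, C are collinear ∩ EC ⟂ FA]
2. C_y = 189/29  [F, A, C are collinear ∩ EC ⟂ FA]
   → C = (-64/29, 189/29)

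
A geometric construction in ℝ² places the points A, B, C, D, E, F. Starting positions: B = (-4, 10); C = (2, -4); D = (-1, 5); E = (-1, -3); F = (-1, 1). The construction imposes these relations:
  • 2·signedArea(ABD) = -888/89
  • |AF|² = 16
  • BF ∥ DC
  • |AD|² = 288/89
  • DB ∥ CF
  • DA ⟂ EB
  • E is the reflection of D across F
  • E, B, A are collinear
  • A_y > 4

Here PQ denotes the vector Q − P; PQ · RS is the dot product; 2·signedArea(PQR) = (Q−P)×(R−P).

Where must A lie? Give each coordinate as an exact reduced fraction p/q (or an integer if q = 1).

1. A_x = -245/89  [E, B, A are collinear ∩ DA ⟂ EB]
2. A_y = 409/89  [E, B, A are collinear ∩ DA ⟂ EB]
   → A = (-245/89, 409/89)

A = (-245/89, 409/89)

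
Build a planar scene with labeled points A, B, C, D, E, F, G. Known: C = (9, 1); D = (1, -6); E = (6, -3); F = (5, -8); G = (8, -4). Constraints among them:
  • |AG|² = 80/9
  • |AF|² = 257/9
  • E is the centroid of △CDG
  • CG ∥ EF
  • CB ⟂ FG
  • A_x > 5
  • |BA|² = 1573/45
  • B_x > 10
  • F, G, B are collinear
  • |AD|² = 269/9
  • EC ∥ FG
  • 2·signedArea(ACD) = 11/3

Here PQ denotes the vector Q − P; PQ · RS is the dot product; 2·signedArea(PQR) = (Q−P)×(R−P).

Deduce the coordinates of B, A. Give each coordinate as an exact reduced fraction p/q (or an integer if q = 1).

1. B_x = 269/25  [F, G, B are collinear ∩ CB ⟂ FG]
2. B_y = -8/25  [F, G, B are collinear ∩ CB ⟂ FG]
   → B = (269/25, -8/25)
3. A_x = 16/3  [line 7·x + -8·y + -176/3 = 0 ∩ |AD|² = 269/9]
4. A_y = -8/3  [line 7·x + -8·y + -176/3 = 0 ∩ |AD|² = 269/9]
   → A = (16/3, -8/3)

A = (16/3, -8/3)
B = (269/25, -8/25)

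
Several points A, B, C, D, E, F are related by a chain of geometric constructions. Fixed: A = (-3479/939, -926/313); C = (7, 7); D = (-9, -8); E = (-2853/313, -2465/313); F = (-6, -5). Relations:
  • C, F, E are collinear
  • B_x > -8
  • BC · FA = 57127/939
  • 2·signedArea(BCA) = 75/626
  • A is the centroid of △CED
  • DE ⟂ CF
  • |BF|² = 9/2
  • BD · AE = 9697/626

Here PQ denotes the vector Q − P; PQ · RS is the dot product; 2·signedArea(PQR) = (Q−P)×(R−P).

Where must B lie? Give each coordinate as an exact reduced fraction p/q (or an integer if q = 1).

1. B_x = -15/2  [BC · FA = 57127/939 ∩ BD · AE = 9697/626]
2. B_y = -13/2  [BC · FA = 57127/939 ∩ BD · AE = 9697/626]
   → B = (-15/2, -13/2)

B = (-15/2, -13/2)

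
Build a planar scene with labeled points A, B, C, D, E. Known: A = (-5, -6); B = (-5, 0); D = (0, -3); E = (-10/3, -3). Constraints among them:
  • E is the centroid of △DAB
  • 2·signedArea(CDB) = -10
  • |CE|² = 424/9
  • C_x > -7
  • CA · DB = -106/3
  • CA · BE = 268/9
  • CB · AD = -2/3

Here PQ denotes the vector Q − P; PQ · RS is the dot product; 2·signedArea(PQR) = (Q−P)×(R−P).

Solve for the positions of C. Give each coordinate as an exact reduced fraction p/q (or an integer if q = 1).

1. C_x = -20/3  [2·signedArea(CDB) = -10 ∩ CB · AD = -2/3]
2. C_y = 3  [2·signedArea(CDB) = -10 ∩ CB · AD = -2/3]
   → C = (-20/3, 3)

C = (-20/3, 3)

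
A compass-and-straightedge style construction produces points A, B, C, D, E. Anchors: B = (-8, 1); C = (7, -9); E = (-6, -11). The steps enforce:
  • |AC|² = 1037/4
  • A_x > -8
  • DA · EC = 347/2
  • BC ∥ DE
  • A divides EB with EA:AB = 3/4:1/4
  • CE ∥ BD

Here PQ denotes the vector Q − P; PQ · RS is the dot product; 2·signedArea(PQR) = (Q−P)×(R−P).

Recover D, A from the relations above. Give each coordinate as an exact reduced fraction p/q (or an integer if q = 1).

1. D_x = -21  [BC ∥ DE ∩ CE ∥ BD]
2. D_y = -1  [BC ∥ DE ∩ CE ∥ BD]
   → D = (-21, -1)
3. A_x = -15/2  [A divides EB with EA:AB = 3/4:1/4]
4. A_y = -2  [A divides EB with EA:AB = 3/4:1/4]
   → A = (-15/2, -2)

A = (-15/2, -2)
D = (-21, -1)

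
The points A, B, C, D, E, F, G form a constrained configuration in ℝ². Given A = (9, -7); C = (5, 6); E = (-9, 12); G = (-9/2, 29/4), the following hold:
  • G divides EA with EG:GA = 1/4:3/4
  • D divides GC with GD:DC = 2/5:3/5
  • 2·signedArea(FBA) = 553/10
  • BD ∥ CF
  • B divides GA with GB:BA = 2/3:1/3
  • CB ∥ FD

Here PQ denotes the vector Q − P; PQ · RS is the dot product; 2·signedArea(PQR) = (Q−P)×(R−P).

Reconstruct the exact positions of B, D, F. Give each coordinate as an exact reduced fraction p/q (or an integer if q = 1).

1. B_x = 9/2  [B divides GA with GB:BA = 2/3:1/3]
2. B_y = -9/4  [B divides GA with GB:BA = 2/3:1/3]
   → B = (9/2, -9/4)
3. D_x = -7/10  [D divides GC with GD:DC = 2/5:3/5]
4. D_y = 27/4  [D divides GC with GD:DC = 2/5:3/5]
   → D = (-7/10, 27/4)
5. F_x = -1/5  [CB ∥ FD ∩ BD ∥ CF]
6. F_y = 15  [CB ∥ FD ∩ BD ∥ CF]
   → F = (-1/5, 15)

B = (9/2, -9/4)
D = (-7/10, 27/4)
F = (-1/5, 15)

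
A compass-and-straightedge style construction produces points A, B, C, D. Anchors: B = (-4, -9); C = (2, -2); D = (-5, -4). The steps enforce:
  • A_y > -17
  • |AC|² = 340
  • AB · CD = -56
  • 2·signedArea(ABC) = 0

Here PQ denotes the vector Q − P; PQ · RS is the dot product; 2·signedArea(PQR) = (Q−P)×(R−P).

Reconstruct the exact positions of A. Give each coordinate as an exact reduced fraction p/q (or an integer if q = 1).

A = (-10, -16)

1. A_x = -10  [2·signedArea(ABC) = 0 ∩ AB · CD = -56]
2. A_y = -16  [2·signedArea(ABC) = 0 ∩ AB · CD = -56]
   → A = (-10, -16)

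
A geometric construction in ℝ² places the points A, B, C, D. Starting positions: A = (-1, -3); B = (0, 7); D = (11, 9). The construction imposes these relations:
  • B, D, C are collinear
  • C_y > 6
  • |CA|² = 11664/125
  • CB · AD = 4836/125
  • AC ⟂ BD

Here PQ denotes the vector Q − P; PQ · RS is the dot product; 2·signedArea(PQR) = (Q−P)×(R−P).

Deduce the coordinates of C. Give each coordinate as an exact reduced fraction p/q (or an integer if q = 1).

1. C_x = -341/125  [B, D, C are collinear ∩ AC ⟂ BD]
2. C_y = 813/125  [B, D, C are collinear ∩ AC ⟂ BD]
   → C = (-341/125, 813/125)

C = (-341/125, 813/125)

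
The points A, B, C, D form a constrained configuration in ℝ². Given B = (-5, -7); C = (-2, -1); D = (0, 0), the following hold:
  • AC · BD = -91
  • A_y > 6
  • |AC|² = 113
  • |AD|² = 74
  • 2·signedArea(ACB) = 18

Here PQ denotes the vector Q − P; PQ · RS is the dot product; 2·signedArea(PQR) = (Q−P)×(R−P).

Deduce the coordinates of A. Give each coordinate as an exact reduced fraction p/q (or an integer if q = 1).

A = (5, 7)

1. A_x = 5  [AC · BD = -91 ∩ 2·signedArea(ACB) = 18]
2. A_y = 7  [AC · BD = -91 ∩ 2·signedArea(ACB) = 18]
   → A = (5, 7)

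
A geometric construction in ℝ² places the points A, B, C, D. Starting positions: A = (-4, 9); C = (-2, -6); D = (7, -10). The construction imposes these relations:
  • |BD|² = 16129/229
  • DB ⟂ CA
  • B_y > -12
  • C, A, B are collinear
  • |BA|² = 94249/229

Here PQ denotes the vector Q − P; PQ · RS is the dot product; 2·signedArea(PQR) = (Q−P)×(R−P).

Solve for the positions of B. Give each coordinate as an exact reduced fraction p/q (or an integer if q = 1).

B = (-302/229, -2544/229)

1. B_x = -302/229  [C, A, B are collinear ∩ DB ⟂ CA]
2. B_y = -2544/229  [C, A, B are collinear ∩ DB ⟂ CA]
   → B = (-302/229, -2544/229)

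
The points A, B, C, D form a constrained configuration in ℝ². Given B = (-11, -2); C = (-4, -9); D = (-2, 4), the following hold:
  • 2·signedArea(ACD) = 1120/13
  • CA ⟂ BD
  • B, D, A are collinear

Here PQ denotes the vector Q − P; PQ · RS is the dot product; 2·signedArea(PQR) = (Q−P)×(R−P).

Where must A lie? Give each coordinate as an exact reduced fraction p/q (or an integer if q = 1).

1. A_x = -122/13  [B, D, A are collinear ∩ CA ⟂ BD]
2. A_y = -12/13  [B, D, A are collinear ∩ CA ⟂ BD]
   → A = (-122/13, -12/13)

A = (-122/13, -12/13)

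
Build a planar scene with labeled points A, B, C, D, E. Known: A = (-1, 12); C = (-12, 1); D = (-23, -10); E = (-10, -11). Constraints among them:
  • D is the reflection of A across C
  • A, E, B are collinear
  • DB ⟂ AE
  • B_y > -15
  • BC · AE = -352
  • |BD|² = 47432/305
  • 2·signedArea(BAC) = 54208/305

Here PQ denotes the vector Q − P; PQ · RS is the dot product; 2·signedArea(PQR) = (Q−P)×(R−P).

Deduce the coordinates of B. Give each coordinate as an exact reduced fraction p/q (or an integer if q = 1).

1. B_x = -3473/305  [A, E, B are collinear ∩ DB ⟂ AE]
2. B_y = -4436/305  [A, E, B are collinear ∩ DB ⟂ AE]
   → B = (-3473/305, -4436/305)

B = (-3473/305, -4436/305)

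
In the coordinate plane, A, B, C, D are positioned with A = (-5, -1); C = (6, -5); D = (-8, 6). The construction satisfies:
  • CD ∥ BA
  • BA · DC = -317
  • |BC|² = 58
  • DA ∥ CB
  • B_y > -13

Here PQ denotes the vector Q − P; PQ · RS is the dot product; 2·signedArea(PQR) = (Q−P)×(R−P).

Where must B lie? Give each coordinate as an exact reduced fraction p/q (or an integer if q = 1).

1. B_x = 9  [CD ∥ BA ∩ DA ∥ CB]
2. B_y = -12  [CD ∥ BA ∩ DA ∥ CB]
   → B = (9, -12)

B = (9, -12)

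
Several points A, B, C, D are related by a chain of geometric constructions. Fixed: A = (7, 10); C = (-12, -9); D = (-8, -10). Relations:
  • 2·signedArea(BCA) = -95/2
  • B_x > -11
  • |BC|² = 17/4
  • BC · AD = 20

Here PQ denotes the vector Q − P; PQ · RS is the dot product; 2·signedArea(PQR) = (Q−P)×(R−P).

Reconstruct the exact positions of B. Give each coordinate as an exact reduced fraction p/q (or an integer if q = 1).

B = (-10, -19/2)

1. B_x = -10  [2·signedArea(BCA) = -95/2 ∩ BC · AD = 20]
2. B_y = -19/2  [2·signedArea(BCA) = -95/2 ∩ BC · AD = 20]
   → B = (-10, -19/2)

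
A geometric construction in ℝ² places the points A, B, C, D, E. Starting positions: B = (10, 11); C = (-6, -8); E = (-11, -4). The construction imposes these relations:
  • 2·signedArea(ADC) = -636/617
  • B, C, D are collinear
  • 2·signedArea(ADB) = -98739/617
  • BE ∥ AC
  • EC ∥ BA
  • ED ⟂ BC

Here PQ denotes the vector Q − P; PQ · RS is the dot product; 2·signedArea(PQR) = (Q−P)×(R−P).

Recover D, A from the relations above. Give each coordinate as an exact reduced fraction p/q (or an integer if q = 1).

1. D_x = -3766/617  [B, C, D are collinear ∩ ED ⟂ BC]
2. D_y = -5012/617  [B, C, D are collinear ∩ ED ⟂ BC]
   → D = (-3766/617, -5012/617)
3. A_x = 15  [BE ∥ AC ∩ EC ∥ BA]
4. A_y = 7  [BE ∥ AC ∩ EC ∥ BA]
   → A = (15, 7)

A = (15, 7)
D = (-3766/617, -5012/617)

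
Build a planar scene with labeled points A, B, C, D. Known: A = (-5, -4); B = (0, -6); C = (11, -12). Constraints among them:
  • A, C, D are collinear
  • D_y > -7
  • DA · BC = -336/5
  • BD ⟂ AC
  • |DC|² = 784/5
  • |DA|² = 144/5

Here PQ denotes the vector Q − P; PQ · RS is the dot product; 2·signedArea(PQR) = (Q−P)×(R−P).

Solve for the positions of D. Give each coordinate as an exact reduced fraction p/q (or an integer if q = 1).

1. D_x = -1/5  [A, C, D are collinear ∩ BD ⟂ AC]
2. D_y = -32/5  [A, C, D are collinear ∩ BD ⟂ AC]
   → D = (-1/5, -32/5)

D = (-1/5, -32/5)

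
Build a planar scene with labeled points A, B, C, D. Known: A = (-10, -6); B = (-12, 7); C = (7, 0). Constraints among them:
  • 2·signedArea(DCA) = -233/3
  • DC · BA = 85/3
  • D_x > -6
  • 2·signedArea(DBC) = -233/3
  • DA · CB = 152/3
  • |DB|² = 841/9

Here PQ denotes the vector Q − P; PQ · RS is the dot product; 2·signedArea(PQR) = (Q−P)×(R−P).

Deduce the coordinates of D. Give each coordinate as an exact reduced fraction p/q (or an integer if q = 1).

1. D_x = -5  [2·signedArea(DCA) = -233/3 ∩ DA · CB = 152/3]
2. D_y = 1/3  [2·signedArea(DCA) = -233/3 ∩ DA · CB = 152/3]
   → D = (-5, 1/3)

D = (-5, 1/3)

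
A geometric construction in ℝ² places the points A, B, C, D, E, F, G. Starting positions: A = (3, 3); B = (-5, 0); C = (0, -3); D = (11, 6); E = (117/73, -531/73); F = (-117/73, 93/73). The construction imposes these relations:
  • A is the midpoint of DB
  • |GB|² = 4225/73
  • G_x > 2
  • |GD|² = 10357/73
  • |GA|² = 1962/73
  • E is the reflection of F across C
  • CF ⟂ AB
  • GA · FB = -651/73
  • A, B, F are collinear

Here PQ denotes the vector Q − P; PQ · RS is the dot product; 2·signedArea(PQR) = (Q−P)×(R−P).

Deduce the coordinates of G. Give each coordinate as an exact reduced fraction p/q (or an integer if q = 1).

1. G_x = 168/73  [line 248/73·x + 93/73·y + -372/73 = 0 ∩ |GA|² = 1962/73]
2. G_y = -156/73  [line 248/73·x + 93/73·y + -372/73 = 0 ∩ |GA|² = 1962/73]
   → G = (168/73, -156/73)

G = (168/73, -156/73)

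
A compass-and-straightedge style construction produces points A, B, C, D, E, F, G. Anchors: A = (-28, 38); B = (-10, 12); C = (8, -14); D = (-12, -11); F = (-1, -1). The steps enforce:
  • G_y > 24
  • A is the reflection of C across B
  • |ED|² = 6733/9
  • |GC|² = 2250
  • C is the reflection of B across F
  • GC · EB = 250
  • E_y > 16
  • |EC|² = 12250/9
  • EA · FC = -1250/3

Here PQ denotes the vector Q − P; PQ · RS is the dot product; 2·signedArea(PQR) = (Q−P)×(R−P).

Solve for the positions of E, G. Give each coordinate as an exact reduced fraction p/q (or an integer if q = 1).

E = (-13, 49/3)
G = (-19, 25)

1. E_x = -13  [line -9·x + 13·y + -988/3 = 0 ∩ |ED|² = 6733/9]
2. E_y = 49/3  [line -9·x + 13·y + -988/3 = 0 ∩ |ED|² = 6733/9]
   → E = (-13, 49/3)
3. G_x = -19  [line -3·x + 13/3·y + -496/3 = 0 ∩ |GC|² = 2250]
4. G_y = 25  [line -3·x + 13/3·y + -496/3 = 0 ∩ |GC|² = 2250]
   → G = (-19, 25)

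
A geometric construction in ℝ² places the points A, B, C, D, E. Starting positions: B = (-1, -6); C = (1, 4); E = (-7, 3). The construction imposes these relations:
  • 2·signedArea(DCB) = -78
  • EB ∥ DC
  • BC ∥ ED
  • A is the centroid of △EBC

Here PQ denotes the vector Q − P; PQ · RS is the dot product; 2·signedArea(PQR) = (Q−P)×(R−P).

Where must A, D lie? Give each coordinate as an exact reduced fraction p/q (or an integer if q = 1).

A = (-7/3, 1/3)
D = (-5, 13)

1. A_x = -7/3  [A is the centroid of △EBC]
2. A_y = 1/3  [A is the centroid of △EBC]
   → A = (-7/3, 1/3)
3. D_x = -5  [EB ∥ DC ∩ BC ∥ ED]
4. D_y = 13  [EB ∥ DC ∩ BC ∥ ED]
   → D = (-5, 13)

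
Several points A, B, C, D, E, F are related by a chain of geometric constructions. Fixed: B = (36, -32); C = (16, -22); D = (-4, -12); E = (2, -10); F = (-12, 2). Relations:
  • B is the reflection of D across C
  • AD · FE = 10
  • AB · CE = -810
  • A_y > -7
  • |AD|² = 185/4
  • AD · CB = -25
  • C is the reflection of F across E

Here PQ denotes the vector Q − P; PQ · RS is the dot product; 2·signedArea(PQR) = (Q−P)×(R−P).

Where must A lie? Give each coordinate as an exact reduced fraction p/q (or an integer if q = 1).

1. A_x = 0  [AD · CB = -25 ∩ AD · FE = 10]
2. A_y = -13/2  [AD · CB = -25 ∩ AD · FE = 10]
   → A = (0, -13/2)

A = (0, -13/2)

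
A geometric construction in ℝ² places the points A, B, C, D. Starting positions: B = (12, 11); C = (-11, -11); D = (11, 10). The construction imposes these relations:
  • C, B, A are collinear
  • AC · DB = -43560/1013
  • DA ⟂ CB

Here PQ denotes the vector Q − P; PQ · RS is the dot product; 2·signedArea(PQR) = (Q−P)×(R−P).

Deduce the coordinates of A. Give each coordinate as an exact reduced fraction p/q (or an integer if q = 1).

1. A_x = 11121/1013  [C, B, A are collinear ∩ DA ⟂ CB]
2. A_y = 10153/1013  [C, B, A are collinear ∩ DA ⟂ CB]
   → A = (11121/1013, 10153/1013)

A = (11121/1013, 10153/1013)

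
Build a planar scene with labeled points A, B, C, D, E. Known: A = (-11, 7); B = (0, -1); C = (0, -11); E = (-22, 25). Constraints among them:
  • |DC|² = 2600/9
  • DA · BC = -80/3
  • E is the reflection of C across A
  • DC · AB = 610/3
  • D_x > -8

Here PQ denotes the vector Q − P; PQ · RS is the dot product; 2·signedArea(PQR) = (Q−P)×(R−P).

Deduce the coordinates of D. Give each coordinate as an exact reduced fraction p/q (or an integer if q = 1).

D = (-22/3, 13/3)

1. D_x = -22/3  [DC · AB = 610/3 ∩ DA · BC = -80/3]
2. D_y = 13/3  [DC · AB = 610/3 ∩ DA · BC = -80/3]
   → D = (-22/3, 13/3)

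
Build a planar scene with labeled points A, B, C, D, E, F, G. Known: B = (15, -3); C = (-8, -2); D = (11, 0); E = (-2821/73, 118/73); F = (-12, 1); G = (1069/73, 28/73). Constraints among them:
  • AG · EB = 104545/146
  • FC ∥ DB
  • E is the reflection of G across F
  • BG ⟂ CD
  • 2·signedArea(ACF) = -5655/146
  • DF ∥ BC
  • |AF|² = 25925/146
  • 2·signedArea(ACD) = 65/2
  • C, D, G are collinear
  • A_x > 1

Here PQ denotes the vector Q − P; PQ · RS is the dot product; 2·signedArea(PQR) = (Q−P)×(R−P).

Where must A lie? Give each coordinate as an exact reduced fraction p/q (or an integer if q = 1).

A = (193/146, 101/146)

1. A_x = 193/146  [2·signedArea(ACD) = 65/2 ∩ AG · EB = 104545/146]
2. A_y = 101/146  [2·signedArea(ACD) = 65/2 ∩ AG · EB = 104545/146]
   → A = (193/146, 101/146)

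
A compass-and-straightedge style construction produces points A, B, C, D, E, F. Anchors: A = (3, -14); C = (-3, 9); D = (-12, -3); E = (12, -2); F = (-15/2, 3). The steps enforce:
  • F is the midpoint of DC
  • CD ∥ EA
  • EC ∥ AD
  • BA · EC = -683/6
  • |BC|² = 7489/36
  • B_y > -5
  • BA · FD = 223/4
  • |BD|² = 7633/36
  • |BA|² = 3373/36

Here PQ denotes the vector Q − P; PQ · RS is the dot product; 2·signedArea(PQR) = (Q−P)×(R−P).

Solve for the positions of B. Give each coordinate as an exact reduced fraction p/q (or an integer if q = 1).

B = (5/2, -13/3)

1. B_x = 5/2  [BA · FD = 223/4 ∩ BA · EC = -683/6]
2. B_y = -13/3  [BA · FD = 223/4 ∩ BA · EC = -683/6]
   → B = (5/2, -13/3)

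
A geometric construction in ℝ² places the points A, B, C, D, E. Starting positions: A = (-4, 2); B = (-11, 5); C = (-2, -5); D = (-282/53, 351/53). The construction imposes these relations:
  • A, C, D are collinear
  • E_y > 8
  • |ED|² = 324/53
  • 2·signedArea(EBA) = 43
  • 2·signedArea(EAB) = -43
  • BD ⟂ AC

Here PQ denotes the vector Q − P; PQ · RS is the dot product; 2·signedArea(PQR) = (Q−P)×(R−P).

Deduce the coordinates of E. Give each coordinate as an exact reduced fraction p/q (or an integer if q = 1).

1. E_x = -6  [line -3·x + -7·y + 45 = 0 ∩ |ED|² = 324/53]
2. E_y = 9  [line -3·x + -7·y + 45 = 0 ∩ |ED|² = 324/53]
   → E = (-6, 9)

E = (-6, 9)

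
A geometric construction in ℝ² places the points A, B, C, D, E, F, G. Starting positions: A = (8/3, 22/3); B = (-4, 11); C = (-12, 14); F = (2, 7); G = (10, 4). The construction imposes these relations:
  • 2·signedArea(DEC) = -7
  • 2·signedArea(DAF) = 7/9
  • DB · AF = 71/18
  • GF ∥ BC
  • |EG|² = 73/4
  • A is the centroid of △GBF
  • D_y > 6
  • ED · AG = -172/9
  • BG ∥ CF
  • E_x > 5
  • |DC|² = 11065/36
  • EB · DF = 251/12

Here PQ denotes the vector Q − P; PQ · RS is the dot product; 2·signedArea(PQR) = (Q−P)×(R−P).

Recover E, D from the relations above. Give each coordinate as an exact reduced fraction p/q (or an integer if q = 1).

1. D_x = 4  [2·signedArea(DAF) = 7/9 ∩ DB · AF = 71/18]
2. D_y = 41/6  [2·signedArea(DAF) = 7/9 ∩ DB · AF = 71/18]
   → D = (4, 41/6)
3. E_x = 6  [ED · AG = -172/9 ∩ 2·signedArea(DEC) = -7]
4. E_y = 11/2  [ED · AG = -172/9 ∩ 2·signedArea(DEC) = -7]
   → E = (6, 11/2)

D = (4, 41/6)
E = (6, 11/2)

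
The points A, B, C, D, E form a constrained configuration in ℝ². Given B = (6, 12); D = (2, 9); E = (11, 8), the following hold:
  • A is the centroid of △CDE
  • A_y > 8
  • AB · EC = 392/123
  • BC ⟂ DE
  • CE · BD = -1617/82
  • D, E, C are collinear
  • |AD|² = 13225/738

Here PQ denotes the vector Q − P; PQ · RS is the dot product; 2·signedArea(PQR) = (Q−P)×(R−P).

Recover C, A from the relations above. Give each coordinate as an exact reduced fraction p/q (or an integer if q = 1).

A = (509/82, 2099/246)
C = (461/82, 705/82)

1. C_x = 461/82  [D, E, C are collinear ∩ BC ⟂ DE]
2. C_y = 705/82  [D, E, C are collinear ∩ BC ⟂ DE]
   → C = (461/82, 705/82)
3. A_x = 509/82  [A is the centroid of △CDE]
4. A_y = 2099/246  [A is the centroid of △CDE]
   → A = (509/82, 2099/246)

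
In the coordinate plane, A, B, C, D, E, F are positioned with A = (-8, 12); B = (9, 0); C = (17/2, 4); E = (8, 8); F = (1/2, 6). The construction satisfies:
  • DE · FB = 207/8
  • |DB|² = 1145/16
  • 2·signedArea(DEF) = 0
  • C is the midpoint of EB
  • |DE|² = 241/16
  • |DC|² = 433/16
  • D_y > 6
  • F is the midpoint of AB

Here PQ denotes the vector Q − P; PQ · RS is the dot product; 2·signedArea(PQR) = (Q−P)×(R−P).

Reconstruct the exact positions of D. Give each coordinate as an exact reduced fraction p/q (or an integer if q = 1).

D = (17/4, 7)

1. D_x = 17/4  [2·signedArea(DEF) = 0 ∩ DE · FB = 207/8]
2. D_y = 7  [2·signedArea(DEF) = 0 ∩ DE · FB = 207/8]
   → D = (17/4, 7)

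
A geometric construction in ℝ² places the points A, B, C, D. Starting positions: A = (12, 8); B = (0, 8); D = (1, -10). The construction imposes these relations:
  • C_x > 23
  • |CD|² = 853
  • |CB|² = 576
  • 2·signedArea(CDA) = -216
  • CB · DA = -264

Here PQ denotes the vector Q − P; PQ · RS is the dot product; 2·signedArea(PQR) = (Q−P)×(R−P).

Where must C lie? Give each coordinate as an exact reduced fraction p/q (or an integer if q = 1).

1. C_x = 24  [2·signedArea(CDA) = -216 ∩ CB · DA = -264]
2. C_y = 8  [2·signedArea(CDA) = -216 ∩ CB · DA = -264]
   → C = (24, 8)

C = (24, 8)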